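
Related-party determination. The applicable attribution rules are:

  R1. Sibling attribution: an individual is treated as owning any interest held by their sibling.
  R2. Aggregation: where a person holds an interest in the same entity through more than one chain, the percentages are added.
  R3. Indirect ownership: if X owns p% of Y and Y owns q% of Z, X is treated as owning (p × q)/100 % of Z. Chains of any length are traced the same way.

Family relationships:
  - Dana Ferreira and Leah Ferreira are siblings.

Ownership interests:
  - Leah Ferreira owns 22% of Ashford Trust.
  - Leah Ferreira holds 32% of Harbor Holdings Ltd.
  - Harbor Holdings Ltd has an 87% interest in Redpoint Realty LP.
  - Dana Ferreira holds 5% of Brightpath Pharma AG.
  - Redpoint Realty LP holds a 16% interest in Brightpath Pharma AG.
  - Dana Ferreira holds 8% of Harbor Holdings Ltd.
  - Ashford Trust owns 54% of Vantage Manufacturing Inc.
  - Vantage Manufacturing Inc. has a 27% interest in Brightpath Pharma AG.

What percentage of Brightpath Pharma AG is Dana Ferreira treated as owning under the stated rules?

13.7756%

By sibling attribution (R1), Dana Ferreira is treated as also owning Leah Ferreira's interest in Harbor Holdings Ltd, giving 8% + 32% = 40%.
By sibling attribution (R1), Dana Ferreira is treated as owning Leah Ferreira's 22% interest in Ashford Trust.
Chain via Harbor Holdings Ltd → Redpoint Realty LP (R3): 40% × 87% × 16% = 5.568% of Brightpath Pharma AG.
Direct interest in Brightpath Pharma AG: 5%.
Chain via Ashford Trust → Vantage Manufacturing Inc. (R3): 22% × 54% × 27% = 3.2076% of Brightpath Pharma AG.
Aggregating (R2): 5.568% + 5% + 3.2076% = 13.7756%.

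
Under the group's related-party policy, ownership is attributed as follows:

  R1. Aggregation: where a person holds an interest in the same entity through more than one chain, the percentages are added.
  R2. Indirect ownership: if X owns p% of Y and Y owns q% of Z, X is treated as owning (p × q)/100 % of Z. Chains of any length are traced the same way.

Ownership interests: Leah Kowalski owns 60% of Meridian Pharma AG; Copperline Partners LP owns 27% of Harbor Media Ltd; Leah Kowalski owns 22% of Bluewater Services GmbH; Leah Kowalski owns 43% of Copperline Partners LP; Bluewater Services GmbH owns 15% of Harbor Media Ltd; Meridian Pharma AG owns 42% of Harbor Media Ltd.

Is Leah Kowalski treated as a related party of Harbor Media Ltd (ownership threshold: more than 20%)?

Yes

Chain via Bluewater Services GmbH (R2): 22% × 15% = 3.3% of Harbor Media Ltd.
Chain via Meridian Pharma AG (R2): 60% × 42% = 25.2% of Harbor Media Ltd.
Chain via Copperline Partners LP (R2): 43% × 27% = 11.61% of Harbor Media Ltd.
Aggregating (R1): 3.3% + 25.2% + 11.61% = 40.11%.
40.11% exceeds the 20% threshold, so Leah is a related party to Harbor Media Ltd.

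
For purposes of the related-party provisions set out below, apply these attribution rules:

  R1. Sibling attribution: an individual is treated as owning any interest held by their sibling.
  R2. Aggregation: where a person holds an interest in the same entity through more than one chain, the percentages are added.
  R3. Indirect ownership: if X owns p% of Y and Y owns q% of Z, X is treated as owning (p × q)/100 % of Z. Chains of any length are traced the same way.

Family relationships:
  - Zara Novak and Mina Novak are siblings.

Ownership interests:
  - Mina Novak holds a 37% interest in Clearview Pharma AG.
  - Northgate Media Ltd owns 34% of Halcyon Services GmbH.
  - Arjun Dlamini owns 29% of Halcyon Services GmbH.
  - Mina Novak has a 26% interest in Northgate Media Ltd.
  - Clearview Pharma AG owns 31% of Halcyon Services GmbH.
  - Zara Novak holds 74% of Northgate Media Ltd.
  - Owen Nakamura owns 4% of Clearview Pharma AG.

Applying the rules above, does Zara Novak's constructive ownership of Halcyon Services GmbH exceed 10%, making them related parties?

By sibling attribution (R1), Zara Novak is treated as also owning Mina Novak's interest in Northgate Media Ltd, giving 74% + 26% = 100%.
By sibling attribution (R1), Zara Novak is treated as owning Mina Novak's 37% interest in Clearview Pharma AG.
Chain via Northgate Media Ltd (R3): 100% × 34% = 34% of Halcyon Services GmbH.
Chain via Clearview Pharma AG (R3): 37% × 31% = 11.47% of Halcyon Services GmbH.
Aggregating (R2): 34% + 11.47% = 45.47%.
45.47% exceeds the 10% threshold, so Zara is a related party to Halcyon Services GmbH.

Yes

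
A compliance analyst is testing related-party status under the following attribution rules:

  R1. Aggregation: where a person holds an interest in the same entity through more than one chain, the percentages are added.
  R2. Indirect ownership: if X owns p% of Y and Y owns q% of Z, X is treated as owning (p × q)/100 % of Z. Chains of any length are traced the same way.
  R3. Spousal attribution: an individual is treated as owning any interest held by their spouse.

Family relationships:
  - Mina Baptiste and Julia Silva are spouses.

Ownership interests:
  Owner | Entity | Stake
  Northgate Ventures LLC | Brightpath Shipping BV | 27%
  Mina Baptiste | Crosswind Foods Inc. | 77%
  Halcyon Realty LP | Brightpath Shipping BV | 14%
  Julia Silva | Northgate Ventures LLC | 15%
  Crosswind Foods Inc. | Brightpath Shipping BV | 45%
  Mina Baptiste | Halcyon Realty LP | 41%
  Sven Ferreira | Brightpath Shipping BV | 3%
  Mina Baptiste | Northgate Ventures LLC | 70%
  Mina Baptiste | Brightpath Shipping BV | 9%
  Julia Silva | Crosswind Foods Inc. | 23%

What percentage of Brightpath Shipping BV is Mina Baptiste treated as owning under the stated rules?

By spousal attribution (R3), Mina Baptiste is treated as also owning Julia Silva's interest in Northgate Ventures LLC, giving 70% + 15% = 85%.
By spousal attribution (R3), Mina Baptiste is treated as also owning Julia Silva's interest in Crosswind Foods Inc, giving 77% + 23% = 100%.
Chain via Northgate Ventures LLC (R2): 85% × 27% = 22.95% of Brightpath Shipping BV.
Chain via Crosswind Foods Inc. (R2): 100% × 45% = 45% of Brightpath Shipping BV.
Chain via Halcyon Realty LP (R2): 41% × 14% = 5.74% of Brightpath Shipping BV.
Direct interest in Brightpath Shipping BV: 9%.
Aggregating (R1): 22.95% + 45% + 5.74% + 9% = 82.69%.

82.69%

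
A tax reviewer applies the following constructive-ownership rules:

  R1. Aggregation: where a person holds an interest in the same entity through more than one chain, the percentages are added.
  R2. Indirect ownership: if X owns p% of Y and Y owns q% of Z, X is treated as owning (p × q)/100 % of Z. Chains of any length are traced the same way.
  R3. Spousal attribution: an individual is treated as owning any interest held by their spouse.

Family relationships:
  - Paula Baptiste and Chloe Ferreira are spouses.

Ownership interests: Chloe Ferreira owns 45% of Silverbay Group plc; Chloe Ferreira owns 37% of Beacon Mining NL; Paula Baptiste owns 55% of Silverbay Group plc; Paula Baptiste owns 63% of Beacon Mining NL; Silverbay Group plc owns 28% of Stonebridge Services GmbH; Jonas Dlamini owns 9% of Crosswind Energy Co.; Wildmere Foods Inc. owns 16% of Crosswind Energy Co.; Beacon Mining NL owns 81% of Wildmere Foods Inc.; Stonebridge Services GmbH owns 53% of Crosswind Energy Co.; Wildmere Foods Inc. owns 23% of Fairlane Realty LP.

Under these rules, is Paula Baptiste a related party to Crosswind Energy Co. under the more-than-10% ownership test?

Yes

By spousal attribution (R3), Paula Baptiste is treated as also owning Chloe Ferreira's interest in Beacon Mining NL, giving 63% + 37% = 100%.
By spousal attribution (R3), Paula Baptiste is treated as also owning Chloe Ferreira's interest in Silverbay Group plc, giving 55% + 45% = 100%.
Chain via Beacon Mining NL → Wildmere Foods Inc. (R2): 100% × 81% × 16% = 12.96% of Crosswind Energy Co.
Chain via Silverbay Group plc → Stonebridge Services GmbH (R2): 100% × 28% × 53% = 14.84% of Crosswind Energy Co.
Aggregating (R1): 12.96% + 14.84% = 27.8%.
27.8% exceeds the 10% threshold, so Paula is a related party to Crosswind Energy Co.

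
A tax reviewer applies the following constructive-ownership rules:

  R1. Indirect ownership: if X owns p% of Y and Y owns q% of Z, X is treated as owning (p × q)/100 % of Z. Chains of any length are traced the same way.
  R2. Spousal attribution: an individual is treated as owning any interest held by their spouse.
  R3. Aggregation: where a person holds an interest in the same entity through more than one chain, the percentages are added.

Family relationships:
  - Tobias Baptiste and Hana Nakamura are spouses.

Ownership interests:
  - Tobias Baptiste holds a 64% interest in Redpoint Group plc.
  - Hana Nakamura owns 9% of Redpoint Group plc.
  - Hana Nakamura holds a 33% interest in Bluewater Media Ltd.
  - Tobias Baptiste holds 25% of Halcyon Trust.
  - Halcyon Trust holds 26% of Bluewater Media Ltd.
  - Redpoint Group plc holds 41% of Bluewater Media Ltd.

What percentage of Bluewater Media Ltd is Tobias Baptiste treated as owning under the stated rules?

69.43%

By spousal attribution (R2), Tobias Baptiste is treated as also owning Hana Nakamura's interest in Redpoint Group plc, giving 64% + 9% = 73%.
By spousal attribution (R2), Tobias Baptiste is treated as owning Hana Nakamura's 33% interest in Bluewater Media Ltd.
Chain via Redpoint Group plc (R1): 73% × 41% = 29.93% of Bluewater Media Ltd.
Chain via Halcyon Trust (R1): 25% × 26% = 6.5% of Bluewater Media Ltd.
Direct interest in Bluewater Media Ltd: 33%.
Aggregating (R3): 29.93% + 6.5% + 33% = 69.43%.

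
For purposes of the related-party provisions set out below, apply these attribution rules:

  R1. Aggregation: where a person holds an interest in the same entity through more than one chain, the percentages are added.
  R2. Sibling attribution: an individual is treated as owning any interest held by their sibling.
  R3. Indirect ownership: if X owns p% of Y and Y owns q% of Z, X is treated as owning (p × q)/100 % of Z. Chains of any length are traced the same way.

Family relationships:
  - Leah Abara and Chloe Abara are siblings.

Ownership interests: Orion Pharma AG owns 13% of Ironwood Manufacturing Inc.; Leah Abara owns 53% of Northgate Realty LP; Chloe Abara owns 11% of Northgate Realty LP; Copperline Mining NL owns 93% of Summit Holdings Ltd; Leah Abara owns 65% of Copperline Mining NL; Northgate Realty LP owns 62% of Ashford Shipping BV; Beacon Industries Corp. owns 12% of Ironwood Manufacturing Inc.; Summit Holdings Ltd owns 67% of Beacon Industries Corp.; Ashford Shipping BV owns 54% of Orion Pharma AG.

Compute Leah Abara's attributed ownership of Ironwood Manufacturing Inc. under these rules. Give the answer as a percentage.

7.645716%

By sibling attribution (R2), Leah Abara is treated as also owning Chloe Abara's interest in Northgate Realty LP, giving 53% + 11% = 64%.
Chain via Northgate Realty LP → Ashford Shipping BV → Orion Pharma AG (R3): 64% × 62% × 54% × 13% = 2.785536% of Ironwood Manufacturing Inc.
Chain via Copperline Mining NL → Summit Holdings Ltd → Beacon Industries Corp. (R3): 65% × 93% × 67% × 12% = 4.86018% of Ironwood Manufacturing Inc.
Aggregating (R1): 2.785536% + 4.86018% = 7.645716%.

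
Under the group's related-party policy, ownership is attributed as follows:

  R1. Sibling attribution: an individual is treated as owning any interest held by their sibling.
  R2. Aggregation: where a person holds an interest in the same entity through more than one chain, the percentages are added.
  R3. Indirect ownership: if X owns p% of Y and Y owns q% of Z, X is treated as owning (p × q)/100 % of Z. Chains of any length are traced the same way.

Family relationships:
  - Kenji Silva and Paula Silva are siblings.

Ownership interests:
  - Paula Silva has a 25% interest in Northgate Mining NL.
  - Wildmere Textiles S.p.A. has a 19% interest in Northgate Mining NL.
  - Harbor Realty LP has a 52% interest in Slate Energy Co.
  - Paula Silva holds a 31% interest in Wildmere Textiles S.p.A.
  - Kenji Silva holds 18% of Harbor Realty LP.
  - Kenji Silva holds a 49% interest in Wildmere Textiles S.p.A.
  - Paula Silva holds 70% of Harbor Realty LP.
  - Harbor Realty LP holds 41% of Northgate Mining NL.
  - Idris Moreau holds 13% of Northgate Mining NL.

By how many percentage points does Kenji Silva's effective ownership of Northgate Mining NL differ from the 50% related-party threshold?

By sibling attribution (R1), Kenji Silva is treated as also owning Paula Silva's interest in Wildmere Textiles S.p.A, giving 49% + 31% = 80%.
By sibling attribution (R1), Kenji Silva is treated as also owning Paula Silva's interest in Harbor Realty LP, giving 18% + 70% = 88%.
By sibling attribution (R1), Kenji Silva is treated as owning Paula Silva's 25% interest in Northgate Mining NL.
Chain via Wildmere Textiles S.p.A. (R3): 80% × 19% = 15.2% of Northgate Mining NL.
Chain via Harbor Realty LP (R3): 88% × 41% = 36.08% of Northgate Mining NL.
Direct interest in Northgate Mining NL: 25%.
Aggregating (R2): 15.2% + 36.08% + 25% = 76.28%.
76.28% exceeds the 50% threshold by 26.28 percentage points.

26.28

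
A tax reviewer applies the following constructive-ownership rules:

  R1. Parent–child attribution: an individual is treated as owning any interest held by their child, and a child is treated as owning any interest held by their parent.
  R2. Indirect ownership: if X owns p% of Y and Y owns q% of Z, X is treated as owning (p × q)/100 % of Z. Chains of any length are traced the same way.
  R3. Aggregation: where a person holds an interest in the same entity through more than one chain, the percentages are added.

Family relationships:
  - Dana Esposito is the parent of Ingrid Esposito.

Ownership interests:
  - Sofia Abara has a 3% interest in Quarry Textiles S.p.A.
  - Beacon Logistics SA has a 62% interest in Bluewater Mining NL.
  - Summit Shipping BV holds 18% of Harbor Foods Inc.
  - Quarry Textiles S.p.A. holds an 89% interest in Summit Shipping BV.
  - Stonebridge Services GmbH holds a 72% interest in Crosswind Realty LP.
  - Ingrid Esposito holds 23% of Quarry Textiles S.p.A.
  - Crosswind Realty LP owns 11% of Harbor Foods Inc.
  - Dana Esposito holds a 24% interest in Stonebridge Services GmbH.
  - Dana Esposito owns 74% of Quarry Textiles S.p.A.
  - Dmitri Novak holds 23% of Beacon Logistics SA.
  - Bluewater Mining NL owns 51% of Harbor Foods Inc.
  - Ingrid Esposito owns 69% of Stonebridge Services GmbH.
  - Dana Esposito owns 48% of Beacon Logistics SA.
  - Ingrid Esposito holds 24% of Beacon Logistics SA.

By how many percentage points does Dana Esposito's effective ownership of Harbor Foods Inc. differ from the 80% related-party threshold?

34.3286

By parent–child attribution (R1), Dana Esposito is treated as also owning Ingrid Esposito's interest in Stonebridge Services GmbH, giving 24% + 69% = 93%.
By parent–child attribution (R1), Dana Esposito is treated as also owning Ingrid Esposito's interest in Beacon Logistics SA, giving 48% + 24% = 72%.
By parent–child attribution (R1), Dana Esposito is treated as also owning Ingrid Esposito's interest in Quarry Textiles S.p.A, giving 74% + 23% = 97%.
Chain via Stonebridge Services GmbH → Crosswind Realty LP (R2): 93% × 72% × 11% = 7.3656% of Harbor Foods Inc.
Chain via Beacon Logistics SA → Bluewater Mining NL (R2): 72% × 62% × 51% = 22.7664% of Harbor Foods Inc.
Chain via Quarry Textiles S.p.A. → Summit Shipping BV (R2): 97% × 89% × 18% = 15.5394% of Harbor Foods Inc.
Aggregating (R3): 7.3656% + 22.7664% + 15.5394% = 45.6714%.
45.6714% falls short of the 80% threshold by 34.3286 percentage points.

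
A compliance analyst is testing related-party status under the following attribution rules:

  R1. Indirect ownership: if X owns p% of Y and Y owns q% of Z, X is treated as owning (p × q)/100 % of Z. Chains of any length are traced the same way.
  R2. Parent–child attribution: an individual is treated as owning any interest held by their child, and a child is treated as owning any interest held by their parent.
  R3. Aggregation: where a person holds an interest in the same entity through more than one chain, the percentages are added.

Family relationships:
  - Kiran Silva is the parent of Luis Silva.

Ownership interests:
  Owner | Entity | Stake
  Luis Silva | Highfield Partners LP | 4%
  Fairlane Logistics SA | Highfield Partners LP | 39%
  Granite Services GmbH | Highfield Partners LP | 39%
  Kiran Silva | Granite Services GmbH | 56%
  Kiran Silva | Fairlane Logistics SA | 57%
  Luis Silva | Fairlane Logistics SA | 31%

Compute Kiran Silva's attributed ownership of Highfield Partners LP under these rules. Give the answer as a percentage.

By parent–child attribution (R2), Kiran Silva is treated as also owning Luis Silva's interest in Fairlane Logistics SA, giving 57% + 31% = 88%.
By parent–child attribution (R2), Kiran Silva is treated as owning Luis Silva's 4% interest in Highfield Partners LP.
Chain via Fairlane Logistics SA (R1): 88% × 39% = 34.32% of Highfield Partners LP.
Chain via Granite Services GmbH (R1): 56% × 39% = 21.84% of Highfield Partners LP.
Direct interest in Highfield Partners LP: 4%.
Aggregating (R3): 34.32% + 21.84% + 4% = 60.16%.

60.16%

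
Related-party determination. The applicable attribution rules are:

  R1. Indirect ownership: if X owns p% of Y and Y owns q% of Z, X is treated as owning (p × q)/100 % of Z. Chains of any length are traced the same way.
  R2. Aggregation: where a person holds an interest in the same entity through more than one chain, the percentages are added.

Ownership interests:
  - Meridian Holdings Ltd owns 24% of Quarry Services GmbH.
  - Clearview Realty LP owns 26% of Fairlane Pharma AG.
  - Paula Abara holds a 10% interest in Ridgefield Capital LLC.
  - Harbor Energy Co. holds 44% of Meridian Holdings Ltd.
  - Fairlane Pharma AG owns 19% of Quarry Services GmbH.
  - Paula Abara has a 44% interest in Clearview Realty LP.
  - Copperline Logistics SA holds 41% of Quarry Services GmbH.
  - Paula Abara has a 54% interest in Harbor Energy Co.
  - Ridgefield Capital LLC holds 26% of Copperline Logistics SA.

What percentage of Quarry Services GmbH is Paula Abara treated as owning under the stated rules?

8.942%

Chain via Ridgefield Capital LLC → Copperline Logistics SA (R1): 10% × 26% × 41% = 1.066% of Quarry Services GmbH.
Chain via Harbor Energy Co. → Meridian Holdings Ltd (R1): 54% × 44% × 24% = 5.7024% of Quarry Services GmbH.
Chain via Clearview Realty LP → Fairlane Pharma AG (R1): 44% × 26% × 19% = 2.1736% of Quarry Services GmbH.
Aggregating (R2): 1.066% + 5.7024% + 2.1736% = 8.942%.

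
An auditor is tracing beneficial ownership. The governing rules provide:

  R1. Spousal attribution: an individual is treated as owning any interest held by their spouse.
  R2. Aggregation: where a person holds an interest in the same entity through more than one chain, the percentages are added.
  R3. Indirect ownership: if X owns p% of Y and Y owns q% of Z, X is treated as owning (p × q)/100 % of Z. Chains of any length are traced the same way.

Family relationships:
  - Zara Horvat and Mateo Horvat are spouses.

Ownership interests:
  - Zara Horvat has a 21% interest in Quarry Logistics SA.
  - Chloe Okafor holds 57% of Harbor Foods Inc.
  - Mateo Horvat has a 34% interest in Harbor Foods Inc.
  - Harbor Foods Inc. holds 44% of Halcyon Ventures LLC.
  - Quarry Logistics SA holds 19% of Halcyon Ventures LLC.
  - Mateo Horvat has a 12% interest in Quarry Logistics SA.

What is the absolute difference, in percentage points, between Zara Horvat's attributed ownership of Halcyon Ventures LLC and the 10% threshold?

By spousal attribution (R1), Zara Horvat is treated as also owning Mateo Horvat's interest in Quarry Logistics SA, giving 21% + 12% = 33%.
By spousal attribution (R1), Zara Horvat is treated as owning Mateo Horvat's 34% interest in Harbor Foods Inc.
Chain via Quarry Logistics SA (R3): 33% × 19% = 6.27% of Halcyon Ventures LLC.
Chain via Harbor Foods Inc. (R3): 34% × 44% = 14.96% of Halcyon Ventures LLC.
Aggregating (R2): 6.27% + 14.96% = 21.23%.
21.23% exceeds the 10% threshold by 11.23 percentage points.

11.23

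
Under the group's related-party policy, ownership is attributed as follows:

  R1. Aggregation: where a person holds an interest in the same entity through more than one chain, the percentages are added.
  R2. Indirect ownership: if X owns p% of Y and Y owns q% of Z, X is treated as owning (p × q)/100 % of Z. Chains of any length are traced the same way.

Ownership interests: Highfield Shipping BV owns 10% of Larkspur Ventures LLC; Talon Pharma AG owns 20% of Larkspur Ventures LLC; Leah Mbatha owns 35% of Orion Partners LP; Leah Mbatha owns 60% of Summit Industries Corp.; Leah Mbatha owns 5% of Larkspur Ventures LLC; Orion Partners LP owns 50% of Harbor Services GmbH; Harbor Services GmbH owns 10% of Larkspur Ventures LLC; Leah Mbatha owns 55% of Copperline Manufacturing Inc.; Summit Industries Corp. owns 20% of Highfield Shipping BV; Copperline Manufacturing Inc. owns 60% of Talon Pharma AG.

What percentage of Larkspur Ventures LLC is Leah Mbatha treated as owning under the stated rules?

Chain via Orion Partners LP → Harbor Services GmbH (R2): 35% × 50% × 10% = 1.75% of Larkspur Ventures LLC.
Chain via Summit Industries Corp. → Highfield Shipping BV (R2): 60% × 20% × 10% = 1.2% of Larkspur Ventures LLC.
Chain via Copperline Manufacturing Inc. → Talon Pharma AG (R2): 55% × 60% × 20% = 6.6% of Larkspur Ventures LLC.
Direct interest in Larkspur Ventures LLC: 5%.
Aggregating (R1): 1.75% + 1.2% + 6.6% + 5% = 14.55%.

14.55%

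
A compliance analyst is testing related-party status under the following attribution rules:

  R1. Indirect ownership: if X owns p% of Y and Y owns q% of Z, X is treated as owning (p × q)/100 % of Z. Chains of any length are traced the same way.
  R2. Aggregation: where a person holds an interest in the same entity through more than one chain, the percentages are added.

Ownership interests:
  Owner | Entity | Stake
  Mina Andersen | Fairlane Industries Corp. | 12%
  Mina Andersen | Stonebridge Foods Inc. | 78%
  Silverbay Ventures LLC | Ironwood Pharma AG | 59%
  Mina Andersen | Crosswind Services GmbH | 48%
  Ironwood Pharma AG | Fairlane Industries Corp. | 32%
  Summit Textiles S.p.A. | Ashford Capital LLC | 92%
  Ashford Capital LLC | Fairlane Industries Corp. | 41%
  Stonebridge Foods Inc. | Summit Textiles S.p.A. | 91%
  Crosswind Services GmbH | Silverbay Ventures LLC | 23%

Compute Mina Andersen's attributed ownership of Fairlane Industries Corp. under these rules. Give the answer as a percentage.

40.858008%

Chain via Crosswind Services GmbH → Silverbay Ventures LLC → Ironwood Pharma AG (R1): 48% × 23% × 59% × 32% = 2.084352% of Fairlane Industries Corp.
Chain via Stonebridge Foods Inc. → Summit Textiles S.p.A. → Ashford Capital LLC (R1): 78% × 91% × 92% × 41% = 26.773656% of Fairlane Industries Corp.
Direct interest in Fairlane Industries Corp: 12%.
Aggregating (R2): 2.084352% + 26.773656% + 12% = 40.858008%.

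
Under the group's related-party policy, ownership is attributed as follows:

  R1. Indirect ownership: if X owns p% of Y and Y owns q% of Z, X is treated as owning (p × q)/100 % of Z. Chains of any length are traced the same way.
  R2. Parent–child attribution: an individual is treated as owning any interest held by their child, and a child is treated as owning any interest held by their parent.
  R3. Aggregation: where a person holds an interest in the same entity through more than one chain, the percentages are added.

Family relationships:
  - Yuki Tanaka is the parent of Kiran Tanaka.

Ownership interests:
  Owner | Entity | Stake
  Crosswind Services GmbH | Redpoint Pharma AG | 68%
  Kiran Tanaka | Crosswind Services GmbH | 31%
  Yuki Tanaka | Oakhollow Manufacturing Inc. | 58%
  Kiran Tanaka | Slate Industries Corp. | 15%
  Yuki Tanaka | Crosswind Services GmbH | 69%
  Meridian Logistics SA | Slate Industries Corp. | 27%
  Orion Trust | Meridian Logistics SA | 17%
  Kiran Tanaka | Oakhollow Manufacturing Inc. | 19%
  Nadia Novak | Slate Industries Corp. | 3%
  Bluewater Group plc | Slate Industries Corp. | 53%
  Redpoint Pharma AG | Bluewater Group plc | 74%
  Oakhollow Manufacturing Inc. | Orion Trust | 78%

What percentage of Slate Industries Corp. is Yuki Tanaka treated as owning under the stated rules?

44.426354%

By parent–child attribution (R2), Yuki Tanaka is treated as also owning Kiran Tanaka's interest in Oakhollow Manufacturing Inc, giving 58% + 19% = 77%.
By parent–child attribution (R2), Yuki Tanaka is treated as also owning Kiran Tanaka's interest in Crosswind Services GmbH, giving 69% + 31% = 100%.
By parent–child attribution (R2), Yuki Tanaka is treated as owning Kiran Tanaka's 15% interest in Slate Industries Corp.
Chain via Oakhollow Manufacturing Inc. → Orion Trust → Meridian Logistics SA (R1): 77% × 78% × 17% × 27% = 2.756754% of Slate Industries Corp.
Chain via Crosswind Services GmbH → Redpoint Pharma AG → Bluewater Group plc (R1): 100% × 68% × 74% × 53% = 26.6696% of Slate Industries Corp.
Direct interest in Slate Industries Corp: 15%.
Aggregating (R3): 2.756754% + 26.6696% + 15% = 44.426354%.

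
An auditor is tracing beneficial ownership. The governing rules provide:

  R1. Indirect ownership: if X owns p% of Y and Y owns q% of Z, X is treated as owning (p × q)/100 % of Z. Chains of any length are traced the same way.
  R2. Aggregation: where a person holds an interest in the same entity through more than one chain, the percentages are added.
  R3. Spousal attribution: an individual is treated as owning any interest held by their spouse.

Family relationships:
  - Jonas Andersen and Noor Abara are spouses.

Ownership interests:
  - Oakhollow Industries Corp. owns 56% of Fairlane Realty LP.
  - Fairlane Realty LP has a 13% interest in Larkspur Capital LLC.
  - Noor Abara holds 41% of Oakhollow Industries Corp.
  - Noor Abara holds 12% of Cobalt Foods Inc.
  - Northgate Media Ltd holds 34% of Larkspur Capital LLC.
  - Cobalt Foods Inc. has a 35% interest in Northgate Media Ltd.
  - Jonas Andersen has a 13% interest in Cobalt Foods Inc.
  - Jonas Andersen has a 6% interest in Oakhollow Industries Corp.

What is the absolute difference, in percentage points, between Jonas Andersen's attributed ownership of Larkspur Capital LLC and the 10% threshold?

3.6034

By spousal attribution (R3), Jonas Andersen is treated as also owning Noor Abara's interest in Cobalt Foods Inc, giving 13% + 12% = 25%.
By spousal attribution (R3), Jonas Andersen is treated as also owning Noor Abara's interest in Oakhollow Industries Corp, giving 6% + 41% = 47%.
Chain via Cobalt Foods Inc. → Northgate Media Ltd (R1): 25% × 35% × 34% = 2.975% of Larkspur Capital LLC.
Chain via Oakhollow Industries Corp. → Fairlane Realty LP (R1): 47% × 56% × 13% = 3.4216% of Larkspur Capital LLC.
Aggregating (R2): 2.975% + 3.4216% = 6.3966%.
6.3966% falls short of the 10% threshold by 3.6034 percentage points.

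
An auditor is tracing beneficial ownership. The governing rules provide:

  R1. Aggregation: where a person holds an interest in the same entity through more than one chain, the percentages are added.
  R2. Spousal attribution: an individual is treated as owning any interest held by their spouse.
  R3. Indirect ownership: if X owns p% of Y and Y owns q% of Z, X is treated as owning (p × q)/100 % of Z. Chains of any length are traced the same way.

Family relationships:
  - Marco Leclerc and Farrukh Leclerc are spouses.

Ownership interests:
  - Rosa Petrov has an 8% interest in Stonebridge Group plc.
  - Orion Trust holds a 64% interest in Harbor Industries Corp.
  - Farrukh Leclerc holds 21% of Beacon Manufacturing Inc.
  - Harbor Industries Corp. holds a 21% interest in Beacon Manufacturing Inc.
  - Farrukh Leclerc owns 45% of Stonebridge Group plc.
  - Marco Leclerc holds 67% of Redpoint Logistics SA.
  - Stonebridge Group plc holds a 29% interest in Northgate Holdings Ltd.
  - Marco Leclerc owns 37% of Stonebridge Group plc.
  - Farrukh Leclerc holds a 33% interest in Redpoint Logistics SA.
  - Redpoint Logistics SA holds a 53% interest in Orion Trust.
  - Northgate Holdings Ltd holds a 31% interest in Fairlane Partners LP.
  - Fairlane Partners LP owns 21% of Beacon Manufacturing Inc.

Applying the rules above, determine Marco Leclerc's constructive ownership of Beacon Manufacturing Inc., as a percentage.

29.671278%

By spousal attribution (R2), Marco Leclerc is treated as also owning Farrukh Leclerc's interest in Stonebridge Group plc, giving 37% + 45% = 82%.
By spousal attribution (R2), Marco Leclerc is treated as also owning Farrukh Leclerc's interest in Redpoint Logistics SA, giving 67% + 33% = 100%.
By spousal attribution (R2), Marco Leclerc is treated as owning Farrukh Leclerc's 21% interest in Beacon Manufacturing Inc.
Chain via Stonebridge Group plc → Northgate Holdings Ltd → Fairlane Partners LP (R3): 82% × 29% × 31% × 21% = 1.548078% of Beacon Manufacturing Inc.
Chain via Redpoint Logistics SA → Orion Trust → Harbor Industries Corp. (R3): 100% × 53% × 64% × 21% = 7.1232% of Beacon Manufacturing Inc.
Direct interest in Beacon Manufacturing Inc: 21%.
Aggregating (R1): 1.548078% + 7.1232% + 21% = 29.671278%.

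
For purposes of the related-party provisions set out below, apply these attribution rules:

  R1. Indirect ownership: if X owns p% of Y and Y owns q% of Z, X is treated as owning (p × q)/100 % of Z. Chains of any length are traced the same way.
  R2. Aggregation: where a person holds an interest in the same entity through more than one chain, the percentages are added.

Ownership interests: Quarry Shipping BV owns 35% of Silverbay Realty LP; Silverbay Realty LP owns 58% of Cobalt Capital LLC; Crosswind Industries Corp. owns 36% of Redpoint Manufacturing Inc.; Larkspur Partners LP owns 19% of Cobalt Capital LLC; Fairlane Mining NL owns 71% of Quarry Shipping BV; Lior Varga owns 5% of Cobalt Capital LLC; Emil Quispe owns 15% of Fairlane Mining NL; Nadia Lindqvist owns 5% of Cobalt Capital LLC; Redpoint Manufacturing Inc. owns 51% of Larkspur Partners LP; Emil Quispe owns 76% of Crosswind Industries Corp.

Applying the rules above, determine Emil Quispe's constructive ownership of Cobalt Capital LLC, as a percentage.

Chain via Fairlane Mining NL → Quarry Shipping BV → Silverbay Realty LP (R1): 15% × 71% × 35% × 58% = 2.16195% of Cobalt Capital LLC.
Chain via Crosswind Industries Corp. → Redpoint Manufacturing Inc. → Larkspur Partners LP (R1): 76% × 36% × 51% × 19% = 2.651184% of Cobalt Capital LLC.
Aggregating (R2): 2.16195% + 2.651184% = 4.813134%.

4.813134%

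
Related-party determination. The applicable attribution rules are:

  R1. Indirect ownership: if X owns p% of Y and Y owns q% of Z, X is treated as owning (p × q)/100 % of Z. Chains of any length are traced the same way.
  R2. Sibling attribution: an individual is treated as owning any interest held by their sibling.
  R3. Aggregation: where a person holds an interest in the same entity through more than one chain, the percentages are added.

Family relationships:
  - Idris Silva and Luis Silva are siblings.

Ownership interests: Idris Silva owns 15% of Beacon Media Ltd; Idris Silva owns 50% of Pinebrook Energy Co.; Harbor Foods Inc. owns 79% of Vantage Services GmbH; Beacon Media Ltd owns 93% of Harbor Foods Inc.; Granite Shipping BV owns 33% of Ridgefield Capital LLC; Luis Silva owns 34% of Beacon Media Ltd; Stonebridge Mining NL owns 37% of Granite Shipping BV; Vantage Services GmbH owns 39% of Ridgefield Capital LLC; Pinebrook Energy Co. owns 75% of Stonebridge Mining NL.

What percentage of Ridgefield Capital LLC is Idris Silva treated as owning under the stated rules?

18.618867%

By sibling attribution (R2), Idris Silva is treated as also owning Luis Silva's interest in Beacon Media Ltd, giving 15% + 34% = 49%.
Chain via Beacon Media Ltd → Harbor Foods Inc. → Vantage Services GmbH (R1): 49% × 93% × 79% × 39% = 14.040117% of Ridgefield Capital LLC.
Chain via Pinebrook Energy Co. → Stonebridge Mining NL → Granite Shipping BV (R1): 50% × 75% × 37% × 33% = 4.57875% of Ridgefield Capital LLC.
Aggregating (R3): 14.040117% + 4.57875% = 18.618867%.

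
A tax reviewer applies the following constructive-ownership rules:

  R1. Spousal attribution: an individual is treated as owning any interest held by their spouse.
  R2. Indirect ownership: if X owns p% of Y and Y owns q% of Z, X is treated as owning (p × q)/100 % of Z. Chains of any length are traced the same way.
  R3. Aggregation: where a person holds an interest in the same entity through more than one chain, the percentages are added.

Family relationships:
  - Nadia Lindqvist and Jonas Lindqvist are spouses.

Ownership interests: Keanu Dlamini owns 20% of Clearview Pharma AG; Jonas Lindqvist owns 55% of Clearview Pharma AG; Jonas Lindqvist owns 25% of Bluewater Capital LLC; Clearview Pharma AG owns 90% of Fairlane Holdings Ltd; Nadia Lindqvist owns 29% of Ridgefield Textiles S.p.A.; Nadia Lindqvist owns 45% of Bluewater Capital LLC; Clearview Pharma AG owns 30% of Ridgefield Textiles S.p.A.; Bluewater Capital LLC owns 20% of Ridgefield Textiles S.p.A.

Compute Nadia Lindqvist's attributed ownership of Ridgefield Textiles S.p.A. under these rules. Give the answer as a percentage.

By spousal attribution (R1), Nadia Lindqvist is treated as also owning Jonas Lindqvist's interest in Bluewater Capital LLC, giving 45% + 25% = 70%.
By spousal attribution (R1), Nadia Lindqvist is treated as owning Jonas Lindqvist's 55% interest in Clearview Pharma AG.
Chain via Bluewater Capital LLC (R2): 70% × 20% = 14% of Ridgefield Textiles S.p.A.
Direct interest in Ridgefield Textiles S.p.A: 29%.
Chain via Clearview Pharma AG (R2): 55% × 30% = 16.5% of Ridgefield Textiles S.p.A.
Aggregating (R3): 14% + 29% + 16.5% = 59.5%.

59.5%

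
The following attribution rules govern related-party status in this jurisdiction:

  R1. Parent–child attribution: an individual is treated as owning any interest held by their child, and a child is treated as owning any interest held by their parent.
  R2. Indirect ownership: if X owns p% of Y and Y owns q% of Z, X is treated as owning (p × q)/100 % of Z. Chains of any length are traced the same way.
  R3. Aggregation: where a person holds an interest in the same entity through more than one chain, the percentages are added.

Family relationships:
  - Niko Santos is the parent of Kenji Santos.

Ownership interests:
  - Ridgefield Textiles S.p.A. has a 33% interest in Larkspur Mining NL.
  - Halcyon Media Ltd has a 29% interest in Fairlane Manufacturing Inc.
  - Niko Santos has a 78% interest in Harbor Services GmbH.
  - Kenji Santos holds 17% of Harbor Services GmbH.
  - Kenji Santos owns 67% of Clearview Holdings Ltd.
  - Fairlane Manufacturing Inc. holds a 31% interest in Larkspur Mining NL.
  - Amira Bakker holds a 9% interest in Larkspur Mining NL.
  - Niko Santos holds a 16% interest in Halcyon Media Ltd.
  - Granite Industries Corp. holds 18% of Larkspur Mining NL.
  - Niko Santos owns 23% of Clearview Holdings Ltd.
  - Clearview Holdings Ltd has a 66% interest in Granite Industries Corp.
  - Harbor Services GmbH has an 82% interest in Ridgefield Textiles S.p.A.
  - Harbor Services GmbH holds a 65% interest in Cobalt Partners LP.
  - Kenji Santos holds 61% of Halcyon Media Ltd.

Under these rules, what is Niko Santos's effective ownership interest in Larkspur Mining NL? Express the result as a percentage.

43.3213%

By parent–child attribution (R1), Niko Santos is treated as also owning Kenji Santos's interest in Harbor Services GmbH, giving 78% + 17% = 95%.
By parent–child attribution (R1), Niko Santos is treated as also owning Kenji Santos's interest in Halcyon Media Ltd, giving 16% + 61% = 77%.
By parent–child attribution (R1), Niko Santos is treated as also owning Kenji Santos's interest in Clearview Holdings Ltd, giving 23% + 67% = 90%.
Chain via Harbor Services GmbH → Ridgefield Textiles S.p.A. (R2): 95% × 82% × 33% = 25.707% of Larkspur Mining NL.
Chain via Halcyon Media Ltd → Fairlane Manufacturing Inc. (R2): 77% × 29% × 31% = 6.9223% of Larkspur Mining NL.
Chain via Clearview Holdings Ltd → Granite Industries Corp. (R2): 90% × 66% × 18% = 10.692% of Larkspur Mining NL.
Aggregating (R3): 25.707% + 6.9223% + 10.692% = 43.3213%.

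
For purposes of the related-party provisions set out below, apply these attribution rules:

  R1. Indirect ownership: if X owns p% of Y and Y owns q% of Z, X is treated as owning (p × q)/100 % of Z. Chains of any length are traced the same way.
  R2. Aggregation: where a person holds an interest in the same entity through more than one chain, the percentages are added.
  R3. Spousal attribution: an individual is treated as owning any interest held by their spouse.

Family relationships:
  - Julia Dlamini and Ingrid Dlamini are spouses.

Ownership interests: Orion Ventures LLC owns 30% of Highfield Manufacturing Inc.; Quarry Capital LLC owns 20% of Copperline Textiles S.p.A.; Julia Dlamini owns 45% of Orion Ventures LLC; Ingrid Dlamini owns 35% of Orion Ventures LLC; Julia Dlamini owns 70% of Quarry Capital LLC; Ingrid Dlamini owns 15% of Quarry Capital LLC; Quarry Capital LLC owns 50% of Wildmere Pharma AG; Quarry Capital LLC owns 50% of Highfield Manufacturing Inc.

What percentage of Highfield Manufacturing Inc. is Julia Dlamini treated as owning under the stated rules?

By spousal attribution (R3), Julia Dlamini is treated as also owning Ingrid Dlamini's interest in Orion Ventures LLC, giving 45% + 35% = 80%.
By spousal attribution (R3), Julia Dlamini is treated as also owning Ingrid Dlamini's interest in Quarry Capital LLC, giving 70% + 15% = 85%.
Chain via Orion Ventures LLC (R1): 80% × 30% = 24% of Highfield Manufacturing Inc.
Chain via Quarry Capital LLC (R1): 85% × 50% = 42.5% of Highfield Manufacturing Inc.
Aggregating (R2): 24% + 42.5% = 66.5%.

66.5%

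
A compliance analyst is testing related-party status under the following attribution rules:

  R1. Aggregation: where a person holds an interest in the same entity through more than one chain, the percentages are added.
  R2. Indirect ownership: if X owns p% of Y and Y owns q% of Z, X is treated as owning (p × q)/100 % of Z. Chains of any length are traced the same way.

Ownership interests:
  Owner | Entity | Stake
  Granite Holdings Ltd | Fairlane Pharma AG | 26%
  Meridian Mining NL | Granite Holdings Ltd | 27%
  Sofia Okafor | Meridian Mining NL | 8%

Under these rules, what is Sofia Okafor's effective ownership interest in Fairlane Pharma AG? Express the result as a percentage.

Chain via Meridian Mining NL → Granite Holdings Ltd (R2): 8% × 27% × 26% = 0.5616% of Fairlane Pharma AG.

0.5616%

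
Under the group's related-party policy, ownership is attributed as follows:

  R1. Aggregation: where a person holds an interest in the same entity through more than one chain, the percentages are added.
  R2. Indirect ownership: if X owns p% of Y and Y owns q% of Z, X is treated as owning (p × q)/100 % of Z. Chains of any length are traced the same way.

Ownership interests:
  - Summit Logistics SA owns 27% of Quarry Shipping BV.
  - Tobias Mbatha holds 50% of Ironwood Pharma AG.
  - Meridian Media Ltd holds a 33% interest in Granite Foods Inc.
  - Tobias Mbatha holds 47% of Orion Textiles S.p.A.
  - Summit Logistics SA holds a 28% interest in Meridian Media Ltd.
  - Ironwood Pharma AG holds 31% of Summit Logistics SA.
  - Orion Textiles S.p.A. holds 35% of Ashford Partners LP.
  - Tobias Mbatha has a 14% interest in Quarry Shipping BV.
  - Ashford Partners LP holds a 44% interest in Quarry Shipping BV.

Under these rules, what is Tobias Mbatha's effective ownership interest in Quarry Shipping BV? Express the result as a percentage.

Chain via Orion Textiles S.p.A. → Ashford Partners LP (R2): 47% × 35% × 44% = 7.238% of Quarry Shipping BV.
Chain via Ironwood Pharma AG → Summit Logistics SA (R2): 50% × 31% × 27% = 4.185% of Quarry Shipping BV.
Direct interest in Quarry Shipping BV: 14%.
Aggregating (R1): 7.238% + 4.185% + 14% = 25.423%.

25.423%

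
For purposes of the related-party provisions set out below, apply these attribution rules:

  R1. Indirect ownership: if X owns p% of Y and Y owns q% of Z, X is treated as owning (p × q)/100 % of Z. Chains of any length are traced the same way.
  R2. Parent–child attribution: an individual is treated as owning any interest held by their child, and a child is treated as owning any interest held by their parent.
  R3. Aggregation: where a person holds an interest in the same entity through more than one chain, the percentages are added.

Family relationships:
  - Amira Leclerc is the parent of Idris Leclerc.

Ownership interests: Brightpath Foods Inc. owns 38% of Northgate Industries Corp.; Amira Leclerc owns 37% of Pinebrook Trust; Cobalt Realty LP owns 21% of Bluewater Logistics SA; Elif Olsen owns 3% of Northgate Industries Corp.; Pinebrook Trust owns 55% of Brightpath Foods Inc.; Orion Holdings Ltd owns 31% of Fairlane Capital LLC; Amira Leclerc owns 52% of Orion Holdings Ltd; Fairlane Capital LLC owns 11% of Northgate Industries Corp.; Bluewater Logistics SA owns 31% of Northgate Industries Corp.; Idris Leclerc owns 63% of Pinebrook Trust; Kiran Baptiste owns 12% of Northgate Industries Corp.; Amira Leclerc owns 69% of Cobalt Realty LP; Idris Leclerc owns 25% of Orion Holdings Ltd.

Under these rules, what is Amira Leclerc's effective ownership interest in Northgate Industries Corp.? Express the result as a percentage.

By parent–child attribution (R2), Amira Leclerc is treated as also owning Idris Leclerc's interest in Orion Holdings Ltd, giving 52% + 25% = 77%.
By parent–child attribution (R2), Amira Leclerc is treated as also owning Idris Leclerc's interest in Pinebrook Trust, giving 37% + 63% = 100%.
Chain via Cobalt Realty LP → Bluewater Logistics SA (R1): 69% × 21% × 31% = 4.4919% of Northgate Industries Corp.
Chain via Orion Holdings Ltd → Fairlane Capital LLC (R1): 77% × 31% × 11% = 2.6257% of Northgate Industries Corp.
Chain via Pinebrook Trust → Brightpath Foods Inc. (R1): 100% × 55% × 38% = 20.9% of Northgate Industries Corp.
Aggregating (R3): 4.4919% + 2.6257% + 20.9% = 28.0176%.

28.0176%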